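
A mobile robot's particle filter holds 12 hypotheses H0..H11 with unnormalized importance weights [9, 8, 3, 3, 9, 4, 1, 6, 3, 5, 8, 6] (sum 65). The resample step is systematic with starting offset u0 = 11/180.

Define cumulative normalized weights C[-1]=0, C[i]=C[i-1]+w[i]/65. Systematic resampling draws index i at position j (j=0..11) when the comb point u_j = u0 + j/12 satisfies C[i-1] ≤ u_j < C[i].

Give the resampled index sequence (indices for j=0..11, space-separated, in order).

0 1 1 3 4 4 6 7 9 10 10 11

C = [9/65, 17/65, 4/13, 23/65, 32/65, 36/65, 37/65, 43/65, 46/65, 51/65, 59/65, 1]
j=0: u_0=11/180 ∈ [0, 9/65) → index 0
j=1: u_1=13/90 ∈ [9/65, 17/65) → index 1
j=2: u_2=41/180 ∈ [9/65, 17/65) → index 1
j=3: u_3=14/45 ∈ [4/13, 23/65) → index 3
j=4: u_4=71/180 ∈ [23/65, 32/65) → index 4
j=5: u_5=43/90 ∈ [23/65, 32/65) → index 4
j=6: u_6=101/180 ∈ [36/65, 37/65) → index 6
j=7: u_7=29/45 ∈ [37/65, 43/65) → index 7
j=8: u_8=131/180 ∈ [46/65, 51/65) → index 9
j=9: u_9=73/90 ∈ [51/65, 59/65) → index 10
j=10: u_10=161/180 ∈ [51/65, 59/65) → index 10
j=11: u_11=44/45 ∈ [59/65, 1) → index 11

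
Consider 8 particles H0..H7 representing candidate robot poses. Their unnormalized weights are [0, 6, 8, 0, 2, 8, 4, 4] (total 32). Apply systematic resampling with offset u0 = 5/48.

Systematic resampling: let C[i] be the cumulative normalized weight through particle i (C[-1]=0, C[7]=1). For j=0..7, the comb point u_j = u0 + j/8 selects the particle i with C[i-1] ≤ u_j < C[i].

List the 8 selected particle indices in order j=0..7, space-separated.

C = [0, 3/16, 7/16, 7/16, 1/2, 3/4, 7/8, 1]
j=0: u_0=5/48 ∈ [0, 3/16) → index 1
j=1: u_1=11/48 ∈ [3/16, 7/16) → index 2
j=2: u_2=17/48 ∈ [3/16, 7/16) → index 2
j=3: u_3=23/48 ∈ [7/16, 1/2) → index 4
j=4: u_4=29/48 ∈ [1/2, 3/4) → index 5
j=5: u_5=35/48 ∈ [1/2, 3/4) → index 5
j=6: u_6=41/48 ∈ [3/4, 7/8) → index 6
j=7: u_7=47/48 ∈ [7/8, 1) → index 7

1 2 2 4 5 5 6 7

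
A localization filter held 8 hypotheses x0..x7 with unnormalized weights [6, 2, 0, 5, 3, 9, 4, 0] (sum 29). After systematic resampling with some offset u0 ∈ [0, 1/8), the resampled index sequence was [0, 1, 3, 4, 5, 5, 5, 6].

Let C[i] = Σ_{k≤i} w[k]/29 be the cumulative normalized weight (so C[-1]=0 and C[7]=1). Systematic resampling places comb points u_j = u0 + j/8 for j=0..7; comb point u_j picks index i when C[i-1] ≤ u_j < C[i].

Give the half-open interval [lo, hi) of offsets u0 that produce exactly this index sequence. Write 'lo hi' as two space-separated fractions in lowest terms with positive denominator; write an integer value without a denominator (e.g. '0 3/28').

19/232 13/116

C = [6/29, 8/29, 8/29, 13/29, 16/29, 25/29, 1, 1]
j=0 picked index 0: u0 ∈ [0, 6/29)
j=1 picked index 1: u0 ∈ [19/232, 35/232)
j=2 picked index 3: u0 ∈ [3/116, 23/116)
j=3 picked index 4: u0 ∈ [17/232, 41/232)
j=4 picked index 5: u0 ∈ [3/58, 21/58)
j=5 picked index 5: u0 ∈ [-17/232, 55/232)
j=6 picked index 5: u0 ∈ [-23/116, 13/116)
j=7 picked index 6: u0 ∈ [-3/232, 1/8)
intersection: [19/232, 13/116)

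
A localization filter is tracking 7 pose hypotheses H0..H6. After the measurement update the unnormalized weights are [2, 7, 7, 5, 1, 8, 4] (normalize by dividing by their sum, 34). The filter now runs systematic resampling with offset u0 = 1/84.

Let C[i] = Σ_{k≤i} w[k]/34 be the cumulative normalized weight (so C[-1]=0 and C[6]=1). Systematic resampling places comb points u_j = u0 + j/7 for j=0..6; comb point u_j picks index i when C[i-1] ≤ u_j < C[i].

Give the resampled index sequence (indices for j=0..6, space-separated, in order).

C = [1/17, 9/34, 8/17, 21/34, 11/17, 15/17, 1]
j=0: u_0=1/84 ∈ [0, 1/17) → index 0
j=1: u_1=13/84 ∈ [1/17, 9/34) → index 1
j=2: u_2=25/84 ∈ [9/34, 8/17) → index 2
j=3: u_3=37/84 ∈ [9/34, 8/17) → index 2
j=4: u_4=7/12 ∈ [8/17, 21/34) → index 3
j=5: u_5=61/84 ∈ [11/17, 15/17) → index 5
j=6: u_6=73/84 ∈ [11/17, 15/17) → index 5

0 1 2 2 3 5 5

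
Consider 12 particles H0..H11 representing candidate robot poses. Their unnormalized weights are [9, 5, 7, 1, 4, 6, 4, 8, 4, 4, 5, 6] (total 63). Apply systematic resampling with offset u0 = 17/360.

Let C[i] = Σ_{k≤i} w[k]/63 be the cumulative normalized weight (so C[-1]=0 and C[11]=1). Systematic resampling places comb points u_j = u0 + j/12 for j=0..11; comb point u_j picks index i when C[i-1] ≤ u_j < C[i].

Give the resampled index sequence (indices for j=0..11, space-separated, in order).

0 0 1 2 4 5 6 7 8 9 10 11

C = [1/7, 2/9, 1/3, 22/63, 26/63, 32/63, 4/7, 44/63, 16/21, 52/63, 19/21, 1]
j=0: u_0=17/360 ∈ [0, 1/7) → index 0
j=1: u_1=47/360 ∈ [0, 1/7) → index 0
j=2: u_2=77/360 ∈ [1/7, 2/9) → index 1
j=3: u_3=107/360 ∈ [2/9, 1/3) → index 2
j=4: u_4=137/360 ∈ [22/63, 26/63) → index 4
j=5: u_5=167/360 ∈ [26/63, 32/63) → index 5
j=6: u_6=197/360 ∈ [32/63, 4/7) → index 6
j=7: u_7=227/360 ∈ [4/7, 44/63) → index 7
j=8: u_8=257/360 ∈ [44/63, 16/21) → index 8
j=9: u_9=287/360 ∈ [16/21, 52/63) → index 9
j=10: u_10=317/360 ∈ [52/63, 19/21) → index 10
j=11: u_11=347/360 ∈ [19/21, 1) → index 11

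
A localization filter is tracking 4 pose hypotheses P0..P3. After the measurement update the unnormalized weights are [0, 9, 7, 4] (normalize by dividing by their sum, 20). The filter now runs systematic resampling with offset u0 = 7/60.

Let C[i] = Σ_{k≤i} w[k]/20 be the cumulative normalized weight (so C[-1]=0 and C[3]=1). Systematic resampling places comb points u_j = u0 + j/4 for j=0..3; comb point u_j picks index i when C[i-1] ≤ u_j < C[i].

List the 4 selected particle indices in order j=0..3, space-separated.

1 1 2 3

C = [0, 9/20, 4/5, 1]
j=0: u_0=7/60 ∈ [0, 9/20) → index 1
j=1: u_1=11/30 ∈ [0, 9/20) → index 1
j=2: u_2=37/60 ∈ [9/20, 4/5) → index 2
j=3: u_3=13/15 ∈ [4/5, 1) → index 3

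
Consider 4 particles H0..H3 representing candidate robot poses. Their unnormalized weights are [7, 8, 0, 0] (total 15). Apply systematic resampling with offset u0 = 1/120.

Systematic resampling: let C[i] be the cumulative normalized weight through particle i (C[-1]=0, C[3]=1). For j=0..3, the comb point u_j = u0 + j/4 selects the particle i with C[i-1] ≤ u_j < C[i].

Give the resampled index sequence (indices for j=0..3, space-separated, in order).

0 0 1 1

C = [7/15, 1, 1, 1]
j=0: u_0=1/120 ∈ [0, 7/15) → index 0
j=1: u_1=31/120 ∈ [0, 7/15) → index 0
j=2: u_2=61/120 ∈ [7/15, 1) → index 1
j=3: u_3=91/120 ∈ [7/15, 1) → index 1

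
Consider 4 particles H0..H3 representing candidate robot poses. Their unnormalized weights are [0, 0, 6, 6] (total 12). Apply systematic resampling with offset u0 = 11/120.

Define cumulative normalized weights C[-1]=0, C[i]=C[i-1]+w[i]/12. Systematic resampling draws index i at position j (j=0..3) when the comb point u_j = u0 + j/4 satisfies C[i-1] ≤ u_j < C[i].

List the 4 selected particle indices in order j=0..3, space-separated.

2 2 3 3

C = [0, 0, 1/2, 1]
j=0: u_0=11/120 ∈ [0, 1/2) → index 2
j=1: u_1=41/120 ∈ [0, 1/2) → index 2
j=2: u_2=71/120 ∈ [1/2, 1) → index 3
j=3: u_3=101/120 ∈ [1/2, 1) → index 3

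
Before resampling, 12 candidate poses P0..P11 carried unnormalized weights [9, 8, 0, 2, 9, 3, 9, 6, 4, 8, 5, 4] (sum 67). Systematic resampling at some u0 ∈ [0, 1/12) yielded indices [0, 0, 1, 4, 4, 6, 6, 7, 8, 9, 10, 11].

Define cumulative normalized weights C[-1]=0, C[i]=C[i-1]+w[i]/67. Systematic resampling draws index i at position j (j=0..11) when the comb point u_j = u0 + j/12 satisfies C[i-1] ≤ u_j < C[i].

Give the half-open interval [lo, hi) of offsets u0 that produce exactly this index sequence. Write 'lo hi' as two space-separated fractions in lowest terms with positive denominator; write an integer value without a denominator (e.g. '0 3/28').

C = [9/67, 17/67, 17/67, 19/67, 28/67, 31/67, 40/67, 46/67, 50/67, 58/67, 63/67, 1]
j=0 picked index 0: u0 ∈ [0, 9/67)
j=1 picked index 0: u0 ∈ [-1/12, 41/804)
j=2 picked index 1: u0 ∈ [-13/402, 35/402)
j=3 picked index 4: u0 ∈ [9/268, 45/268)
j=4 picked index 4: u0 ∈ [-10/201, 17/201)
j=5 picked index 6: u0 ∈ [37/804, 145/804)
j=6 picked index 6: u0 ∈ [-5/134, 13/134)
j=7 picked index 7: u0 ∈ [11/804, 83/804)
j=8 picked index 8: u0 ∈ [4/201, 16/201)
j=9 picked index 9: u0 ∈ [-1/268, 31/268)
j=10 picked index 10: u0 ∈ [13/402, 43/402)
j=11 picked index 11: u0 ∈ [19/804, 1/12)
intersection: [37/804, 41/804)

37/804 41/804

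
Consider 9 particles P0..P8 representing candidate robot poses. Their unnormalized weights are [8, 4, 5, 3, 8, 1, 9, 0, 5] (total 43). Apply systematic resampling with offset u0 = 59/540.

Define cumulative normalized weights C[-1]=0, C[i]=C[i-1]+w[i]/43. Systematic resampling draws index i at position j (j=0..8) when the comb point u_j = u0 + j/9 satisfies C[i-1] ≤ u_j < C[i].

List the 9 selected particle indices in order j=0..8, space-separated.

C = [8/43, 12/43, 17/43, 20/43, 28/43, 29/43, 38/43, 38/43, 1]
j=0: u_0=59/540 ∈ [0, 8/43) → index 0
j=1: u_1=119/540 ∈ [8/43, 12/43) → index 1
j=2: u_2=179/540 ∈ [12/43, 17/43) → index 2
j=3: u_3=239/540 ∈ [17/43, 20/43) → index 3
j=4: u_4=299/540 ∈ [20/43, 28/43) → index 4
j=5: u_5=359/540 ∈ [28/43, 29/43) → index 5
j=6: u_6=419/540 ∈ [29/43, 38/43) → index 6
j=7: u_7=479/540 ∈ [38/43, 1) → index 8
j=8: u_8=539/540 ∈ [38/43, 1) → index 8

0 1 2 3 4 5 6 8 8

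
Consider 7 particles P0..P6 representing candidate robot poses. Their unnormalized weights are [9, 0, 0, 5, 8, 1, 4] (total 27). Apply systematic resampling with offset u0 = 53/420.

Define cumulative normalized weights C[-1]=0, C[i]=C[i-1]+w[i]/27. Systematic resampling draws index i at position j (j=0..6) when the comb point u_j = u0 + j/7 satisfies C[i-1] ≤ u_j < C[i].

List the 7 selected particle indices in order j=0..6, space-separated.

0 0 3 4 4 5 6

C = [1/3, 1/3, 1/3, 14/27, 22/27, 23/27, 1]
j=0: u_0=53/420 ∈ [0, 1/3) → index 0
j=1: u_1=113/420 ∈ [0, 1/3) → index 0
j=2: u_2=173/420 ∈ [1/3, 14/27) → index 3
j=3: u_3=233/420 ∈ [14/27, 22/27) → index 4
j=4: u_4=293/420 ∈ [14/27, 22/27) → index 4
j=5: u_5=353/420 ∈ [22/27, 23/27) → index 5
j=6: u_6=59/60 ∈ [23/27, 1) → index 6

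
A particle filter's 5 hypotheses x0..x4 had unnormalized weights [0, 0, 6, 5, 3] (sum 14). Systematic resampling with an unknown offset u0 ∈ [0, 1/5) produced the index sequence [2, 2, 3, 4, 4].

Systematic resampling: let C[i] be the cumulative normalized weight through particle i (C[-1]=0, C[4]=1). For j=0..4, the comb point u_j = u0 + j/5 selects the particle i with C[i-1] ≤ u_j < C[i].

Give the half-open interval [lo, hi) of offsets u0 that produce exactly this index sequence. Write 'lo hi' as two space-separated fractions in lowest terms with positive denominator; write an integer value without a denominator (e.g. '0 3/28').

C = [0, 0, 3/7, 11/14, 1]
j=0 picked index 2: u0 ∈ [0, 3/7)
j=1 picked index 2: u0 ∈ [-1/5, 8/35)
j=2 picked index 3: u0 ∈ [1/35, 27/70)
j=3 picked index 4: u0 ∈ [13/70, 2/5)
j=4 picked index 4: u0 ∈ [-1/70, 1/5)
intersection: [13/70, 1/5)

13/70 1/5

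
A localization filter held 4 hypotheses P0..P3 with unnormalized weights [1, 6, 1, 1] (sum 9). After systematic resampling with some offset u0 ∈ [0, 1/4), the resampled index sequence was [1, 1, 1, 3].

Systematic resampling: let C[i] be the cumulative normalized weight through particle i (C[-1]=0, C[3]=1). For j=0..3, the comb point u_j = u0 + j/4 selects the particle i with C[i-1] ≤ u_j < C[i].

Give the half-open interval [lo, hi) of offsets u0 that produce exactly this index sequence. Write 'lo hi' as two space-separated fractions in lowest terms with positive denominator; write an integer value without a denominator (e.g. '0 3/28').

C = [1/9, 7/9, 8/9, 1]
j=0 picked index 1: u0 ∈ [1/9, 7/9)
j=1 picked index 1: u0 ∈ [-5/36, 19/36)
j=2 picked index 1: u0 ∈ [-7/18, 5/18)
j=3 picked index 3: u0 ∈ [5/36, 1/4)
intersection: [5/36, 1/4)

5/36 1/4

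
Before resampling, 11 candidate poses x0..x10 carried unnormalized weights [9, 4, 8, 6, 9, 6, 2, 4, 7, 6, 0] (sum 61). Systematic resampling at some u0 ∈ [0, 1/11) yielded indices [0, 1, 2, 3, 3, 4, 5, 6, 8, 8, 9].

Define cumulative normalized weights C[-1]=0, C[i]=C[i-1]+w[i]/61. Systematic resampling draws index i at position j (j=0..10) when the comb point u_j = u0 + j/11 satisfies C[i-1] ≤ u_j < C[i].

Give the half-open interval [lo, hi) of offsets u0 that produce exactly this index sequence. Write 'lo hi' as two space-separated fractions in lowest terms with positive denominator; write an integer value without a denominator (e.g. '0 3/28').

48/671 53/671

C = [9/61, 13/61, 21/61, 27/61, 36/61, 42/61, 44/61, 48/61, 55/61, 1, 1]
j=0 picked index 0: u0 ∈ [0, 9/61)
j=1 picked index 1: u0 ∈ [38/671, 82/671)
j=2 picked index 2: u0 ∈ [21/671, 109/671)
j=3 picked index 3: u0 ∈ [48/671, 114/671)
j=4 picked index 3: u0 ∈ [-13/671, 53/671)
j=5 picked index 4: u0 ∈ [-8/671, 91/671)
j=6 picked index 5: u0 ∈ [30/671, 96/671)
j=7 picked index 6: u0 ∈ [35/671, 57/671)
j=8 picked index 8: u0 ∈ [40/671, 117/671)
j=9 picked index 8: u0 ∈ [-21/671, 56/671)
j=10 picked index 9: u0 ∈ [-5/671, 1/11)
intersection: [48/671, 53/671)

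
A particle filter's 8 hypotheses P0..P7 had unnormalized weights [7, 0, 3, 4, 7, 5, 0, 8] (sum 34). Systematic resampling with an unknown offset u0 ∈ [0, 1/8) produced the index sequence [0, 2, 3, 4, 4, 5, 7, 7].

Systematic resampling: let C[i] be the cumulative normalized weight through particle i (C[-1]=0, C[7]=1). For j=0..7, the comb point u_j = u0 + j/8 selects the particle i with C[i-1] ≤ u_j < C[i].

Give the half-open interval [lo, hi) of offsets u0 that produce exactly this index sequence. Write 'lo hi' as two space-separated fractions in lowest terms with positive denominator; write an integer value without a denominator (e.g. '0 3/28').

11/136 2/17

C = [7/34, 7/34, 5/17, 7/17, 21/34, 13/17, 13/17, 1]
j=0 picked index 0: u0 ∈ [0, 7/34)
j=1 picked index 2: u0 ∈ [11/136, 23/136)
j=2 picked index 3: u0 ∈ [3/68, 11/68)
j=3 picked index 4: u0 ∈ [5/136, 33/136)
j=4 picked index 4: u0 ∈ [-3/34, 2/17)
j=5 picked index 5: u0 ∈ [-1/136, 19/136)
j=6 picked index 7: u0 ∈ [1/68, 1/4)
j=7 picked index 7: u0 ∈ [-15/136, 1/8)
intersection: [11/136, 2/17)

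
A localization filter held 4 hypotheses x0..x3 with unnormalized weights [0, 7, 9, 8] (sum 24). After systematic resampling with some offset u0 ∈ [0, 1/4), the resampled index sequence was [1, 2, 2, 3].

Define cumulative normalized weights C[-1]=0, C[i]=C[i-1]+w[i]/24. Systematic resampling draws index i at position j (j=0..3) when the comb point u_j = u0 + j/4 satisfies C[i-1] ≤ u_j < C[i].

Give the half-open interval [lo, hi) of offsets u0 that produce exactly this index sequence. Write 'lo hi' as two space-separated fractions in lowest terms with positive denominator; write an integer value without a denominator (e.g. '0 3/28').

C = [0, 7/24, 2/3, 1]
j=0 picked index 1: u0 ∈ [0, 7/24)
j=1 picked index 2: u0 ∈ [1/24, 5/12)
j=2 picked index 2: u0 ∈ [-5/24, 1/6)
j=3 picked index 3: u0 ∈ [-1/12, 1/4)
intersection: [1/24, 1/6)

1/24 1/6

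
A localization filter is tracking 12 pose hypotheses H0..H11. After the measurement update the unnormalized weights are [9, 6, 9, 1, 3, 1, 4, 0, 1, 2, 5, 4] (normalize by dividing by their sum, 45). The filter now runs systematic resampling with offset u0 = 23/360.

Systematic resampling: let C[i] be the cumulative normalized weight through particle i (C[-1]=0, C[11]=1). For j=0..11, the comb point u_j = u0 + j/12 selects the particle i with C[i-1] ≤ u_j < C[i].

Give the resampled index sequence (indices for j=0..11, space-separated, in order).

0 0 1 1 2 2 4 6 6 10 10 11

C = [1/5, 1/3, 8/15, 5/9, 28/45, 29/45, 11/15, 11/15, 34/45, 4/5, 41/45, 1]
j=0: u_0=23/360 ∈ [0, 1/5) → index 0
j=1: u_1=53/360 ∈ [0, 1/5) → index 0
j=2: u_2=83/360 ∈ [1/5, 1/3) → index 1
j=3: u_3=113/360 ∈ [1/5, 1/3) → index 1
j=4: u_4=143/360 ∈ [1/3, 8/15) → index 2
j=5: u_5=173/360 ∈ [1/3, 8/15) → index 2
j=6: u_6=203/360 ∈ [5/9, 28/45) → index 4
j=7: u_7=233/360 ∈ [29/45, 11/15) → index 6
j=8: u_8=263/360 ∈ [29/45, 11/15) → index 6
j=9: u_9=293/360 ∈ [4/5, 41/45) → index 10
j=10: u_10=323/360 ∈ [4/5, 41/45) → index 10
j=11: u_11=353/360 ∈ [41/45, 1) → index 11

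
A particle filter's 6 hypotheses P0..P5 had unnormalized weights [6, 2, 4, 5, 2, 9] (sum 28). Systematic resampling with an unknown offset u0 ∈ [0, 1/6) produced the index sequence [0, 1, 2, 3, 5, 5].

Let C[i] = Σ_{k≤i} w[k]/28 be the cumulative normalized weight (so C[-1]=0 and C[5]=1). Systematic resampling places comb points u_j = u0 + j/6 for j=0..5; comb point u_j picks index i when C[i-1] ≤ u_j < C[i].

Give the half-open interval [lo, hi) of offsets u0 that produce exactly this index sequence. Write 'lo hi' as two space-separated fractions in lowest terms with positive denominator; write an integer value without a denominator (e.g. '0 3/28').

C = [3/14, 2/7, 3/7, 17/28, 19/28, 1]
j=0 picked index 0: u0 ∈ [0, 3/14)
j=1 picked index 1: u0 ∈ [1/21, 5/42)
j=2 picked index 2: u0 ∈ [-1/21, 2/21)
j=3 picked index 3: u0 ∈ [-1/14, 3/28)
j=4 picked index 5: u0 ∈ [1/84, 1/3)
j=5 picked index 5: u0 ∈ [-13/84, 1/6)
intersection: [1/21, 2/21)

1/21 2/21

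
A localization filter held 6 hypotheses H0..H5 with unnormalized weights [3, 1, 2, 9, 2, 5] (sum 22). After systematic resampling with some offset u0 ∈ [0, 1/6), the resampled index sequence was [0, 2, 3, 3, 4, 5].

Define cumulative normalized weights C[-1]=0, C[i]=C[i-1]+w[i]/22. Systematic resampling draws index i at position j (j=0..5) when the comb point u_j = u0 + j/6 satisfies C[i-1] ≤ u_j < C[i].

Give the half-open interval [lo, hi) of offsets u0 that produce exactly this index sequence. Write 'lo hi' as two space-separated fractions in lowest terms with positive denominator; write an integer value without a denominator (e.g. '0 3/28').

1/66 7/66

C = [3/22, 2/11, 3/11, 15/22, 17/22, 1]
j=0 picked index 0: u0 ∈ [0, 3/22)
j=1 picked index 2: u0 ∈ [1/66, 7/66)
j=2 picked index 3: u0 ∈ [-2/33, 23/66)
j=3 picked index 3: u0 ∈ [-5/22, 2/11)
j=4 picked index 4: u0 ∈ [1/66, 7/66)
j=5 picked index 5: u0 ∈ [-2/33, 1/6)
intersection: [1/66, 7/66)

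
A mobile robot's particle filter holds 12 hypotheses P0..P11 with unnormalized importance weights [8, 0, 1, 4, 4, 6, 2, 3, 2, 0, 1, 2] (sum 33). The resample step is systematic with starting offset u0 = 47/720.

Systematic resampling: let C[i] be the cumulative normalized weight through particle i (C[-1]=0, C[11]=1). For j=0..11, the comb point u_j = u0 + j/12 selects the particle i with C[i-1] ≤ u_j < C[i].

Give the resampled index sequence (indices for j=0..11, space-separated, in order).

0 0 0 3 4 4 5 5 6 7 8 11

C = [8/33, 8/33, 3/11, 13/33, 17/33, 23/33, 25/33, 28/33, 10/11, 10/11, 31/33, 1]
j=0: u_0=47/720 ∈ [0, 8/33) → index 0
j=1: u_1=107/720 ∈ [0, 8/33) → index 0
j=2: u_2=167/720 ∈ [0, 8/33) → index 0
j=3: u_3=227/720 ∈ [3/11, 13/33) → index 3
j=4: u_4=287/720 ∈ [13/33, 17/33) → index 4
j=5: u_5=347/720 ∈ [13/33, 17/33) → index 4
j=6: u_6=407/720 ∈ [17/33, 23/33) → index 5
j=7: u_7=467/720 ∈ [17/33, 23/33) → index 5
j=8: u_8=527/720 ∈ [23/33, 25/33) → index 6
j=9: u_9=587/720 ∈ [25/33, 28/33) → index 7
j=10: u_10=647/720 ∈ [28/33, 10/11) → index 8
j=11: u_11=707/720 ∈ [31/33, 1) → index 11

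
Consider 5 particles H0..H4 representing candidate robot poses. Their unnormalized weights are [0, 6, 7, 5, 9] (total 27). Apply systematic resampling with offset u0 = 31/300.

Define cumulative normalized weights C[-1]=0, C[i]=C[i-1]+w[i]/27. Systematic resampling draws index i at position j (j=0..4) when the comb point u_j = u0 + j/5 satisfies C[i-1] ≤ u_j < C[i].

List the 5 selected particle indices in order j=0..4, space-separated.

1 2 3 4 4

C = [0, 2/9, 13/27, 2/3, 1]
j=0: u_0=31/300 ∈ [0, 2/9) → index 1
j=1: u_1=91/300 ∈ [2/9, 13/27) → index 2
j=2: u_2=151/300 ∈ [13/27, 2/3) → index 3
j=3: u_3=211/300 ∈ [2/3, 1) → index 4
j=4: u_4=271/300 ∈ [2/3, 1) → index 4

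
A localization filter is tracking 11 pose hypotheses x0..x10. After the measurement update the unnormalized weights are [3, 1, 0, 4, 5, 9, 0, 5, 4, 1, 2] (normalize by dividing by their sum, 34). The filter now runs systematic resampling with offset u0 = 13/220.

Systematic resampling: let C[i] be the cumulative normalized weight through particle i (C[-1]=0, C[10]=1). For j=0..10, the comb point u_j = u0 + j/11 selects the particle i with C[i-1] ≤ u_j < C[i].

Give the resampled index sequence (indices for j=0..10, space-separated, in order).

0 3 4 4 5 5 5 7 7 8 10

C = [3/34, 2/17, 2/17, 4/17, 13/34, 11/17, 11/17, 27/34, 31/34, 16/17, 1]
j=0: u_0=13/220 ∈ [0, 3/34) → index 0
j=1: u_1=3/20 ∈ [2/17, 4/17) → index 3
j=2: u_2=53/220 ∈ [4/17, 13/34) → index 4
j=3: u_3=73/220 ∈ [4/17, 13/34) → index 4
j=4: u_4=93/220 ∈ [13/34, 11/17) → index 5
j=5: u_5=113/220 ∈ [13/34, 11/17) → index 5
j=6: u_6=133/220 ∈ [13/34, 11/17) → index 5
j=7: u_7=153/220 ∈ [11/17, 27/34) → index 7
j=8: u_8=173/220 ∈ [11/17, 27/34) → index 7
j=9: u_9=193/220 ∈ [27/34, 31/34) → index 8
j=10: u_10=213/220 ∈ [16/17, 1) → index 10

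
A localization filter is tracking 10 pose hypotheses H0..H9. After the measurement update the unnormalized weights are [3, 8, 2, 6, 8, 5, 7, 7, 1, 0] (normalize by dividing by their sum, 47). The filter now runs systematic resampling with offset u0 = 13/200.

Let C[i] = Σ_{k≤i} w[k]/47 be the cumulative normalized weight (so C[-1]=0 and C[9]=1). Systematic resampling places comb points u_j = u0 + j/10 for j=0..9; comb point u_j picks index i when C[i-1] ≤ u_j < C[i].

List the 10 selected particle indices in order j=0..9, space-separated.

1 1 2 3 4 4 5 6 7 7

C = [3/47, 11/47, 13/47, 19/47, 27/47, 32/47, 39/47, 46/47, 1, 1]
j=0: u_0=13/200 ∈ [3/47, 11/47) → index 1
j=1: u_1=33/200 ∈ [3/47, 11/47) → index 1
j=2: u_2=53/200 ∈ [11/47, 13/47) → index 2
j=3: u_3=73/200 ∈ [13/47, 19/47) → index 3
j=4: u_4=93/200 ∈ [19/47, 27/47) → index 4
j=5: u_5=113/200 ∈ [19/47, 27/47) → index 4
j=6: u_6=133/200 ∈ [27/47, 32/47) → index 5
j=7: u_7=153/200 ∈ [32/47, 39/47) → index 6
j=8: u_8=173/200 ∈ [39/47, 46/47) → index 7
j=9: u_9=193/200 ∈ [39/47, 46/47) → index 7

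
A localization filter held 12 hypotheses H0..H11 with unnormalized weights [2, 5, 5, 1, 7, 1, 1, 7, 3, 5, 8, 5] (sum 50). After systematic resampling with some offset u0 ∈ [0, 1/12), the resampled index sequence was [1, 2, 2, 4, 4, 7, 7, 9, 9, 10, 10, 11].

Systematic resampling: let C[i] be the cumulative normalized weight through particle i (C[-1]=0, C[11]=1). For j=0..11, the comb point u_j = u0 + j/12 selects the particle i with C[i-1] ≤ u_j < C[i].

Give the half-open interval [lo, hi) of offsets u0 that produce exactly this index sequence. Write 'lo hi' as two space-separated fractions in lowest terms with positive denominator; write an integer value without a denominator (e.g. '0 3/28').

C = [1/25, 7/50, 6/25, 13/50, 2/5, 21/50, 11/25, 29/50, 16/25, 37/50, 9/10, 1]
j=0 picked index 1: u0 ∈ [1/25, 7/50)
j=1 picked index 2: u0 ∈ [17/300, 47/300)
j=2 picked index 2: u0 ∈ [-2/75, 11/150)
j=3 picked index 4: u0 ∈ [1/100, 3/20)
j=4 picked index 4: u0 ∈ [-11/150, 1/15)
j=5 picked index 7: u0 ∈ [7/300, 49/300)
j=6 picked index 7: u0 ∈ [-3/50, 2/25)
j=7 picked index 9: u0 ∈ [17/300, 47/300)
j=8 picked index 9: u0 ∈ [-2/75, 11/150)
j=9 picked index 10: u0 ∈ [-1/100, 3/20)
j=10 picked index 10: u0 ∈ [-7/75, 1/15)
j=11 picked index 11: u0 ∈ [-1/60, 1/12)
intersection: [17/300, 1/15)

17/300 1/15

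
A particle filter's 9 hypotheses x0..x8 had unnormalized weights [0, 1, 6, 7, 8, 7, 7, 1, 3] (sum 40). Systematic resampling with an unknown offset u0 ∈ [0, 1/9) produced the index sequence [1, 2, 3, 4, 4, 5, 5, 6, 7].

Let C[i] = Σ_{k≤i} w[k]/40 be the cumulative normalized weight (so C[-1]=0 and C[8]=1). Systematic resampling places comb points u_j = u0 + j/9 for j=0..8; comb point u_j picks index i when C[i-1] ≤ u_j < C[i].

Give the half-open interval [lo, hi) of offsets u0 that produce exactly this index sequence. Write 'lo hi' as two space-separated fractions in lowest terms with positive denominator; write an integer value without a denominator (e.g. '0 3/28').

C = [0, 1/40, 7/40, 7/20, 11/20, 29/40, 9/10, 37/40, 1]
j=0 picked index 1: u0 ∈ [0, 1/40)
j=1 picked index 2: u0 ∈ [-31/360, 23/360)
j=2 picked index 3: u0 ∈ [-17/360, 23/180)
j=3 picked index 4: u0 ∈ [1/60, 13/60)
j=4 picked index 4: u0 ∈ [-17/180, 19/180)
j=5 picked index 5: u0 ∈ [-1/180, 61/360)
j=6 picked index 5: u0 ∈ [-7/60, 7/120)
j=7 picked index 6: u0 ∈ [-19/360, 11/90)
j=8 picked index 7: u0 ∈ [1/90, 13/360)
intersection: [1/60, 1/40)

1/60 1/40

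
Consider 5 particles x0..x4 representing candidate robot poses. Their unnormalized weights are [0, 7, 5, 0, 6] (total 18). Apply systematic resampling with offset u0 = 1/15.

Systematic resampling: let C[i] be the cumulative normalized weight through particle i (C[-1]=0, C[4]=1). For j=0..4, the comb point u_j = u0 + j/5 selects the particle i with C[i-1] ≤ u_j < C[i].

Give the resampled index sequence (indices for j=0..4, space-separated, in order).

1 1 2 4 4

C = [0, 7/18, 2/3, 2/3, 1]
j=0: u_0=1/15 ∈ [0, 7/18) → index 1
j=1: u_1=4/15 ∈ [0, 7/18) → index 1
j=2: u_2=7/15 ∈ [7/18, 2/3) → index 2
j=3: u_3=2/3 ∈ [2/3, 1) → index 4
j=4: u_4=13/15 ∈ [2/3, 1) → index 4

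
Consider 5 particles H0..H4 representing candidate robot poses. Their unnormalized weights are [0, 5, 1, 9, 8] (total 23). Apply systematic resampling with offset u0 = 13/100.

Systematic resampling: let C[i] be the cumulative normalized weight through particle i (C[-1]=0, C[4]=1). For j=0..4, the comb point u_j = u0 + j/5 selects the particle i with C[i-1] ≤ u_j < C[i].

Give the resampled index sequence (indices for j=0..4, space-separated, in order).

C = [0, 5/23, 6/23, 15/23, 1]
j=0: u_0=13/100 ∈ [0, 5/23) → index 1
j=1: u_1=33/100 ∈ [6/23, 15/23) → index 3
j=2: u_2=53/100 ∈ [6/23, 15/23) → index 3
j=3: u_3=73/100 ∈ [15/23, 1) → index 4
j=4: u_4=93/100 ∈ [15/23, 1) → index 4

1 3 3 4 4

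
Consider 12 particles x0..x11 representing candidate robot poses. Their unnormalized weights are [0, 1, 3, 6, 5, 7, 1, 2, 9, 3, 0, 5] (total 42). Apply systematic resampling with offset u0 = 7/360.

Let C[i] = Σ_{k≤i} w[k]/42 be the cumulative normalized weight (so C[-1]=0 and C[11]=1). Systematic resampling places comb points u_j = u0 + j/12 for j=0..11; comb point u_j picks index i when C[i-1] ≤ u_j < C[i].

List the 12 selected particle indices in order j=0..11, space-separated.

C = [0, 1/42, 2/21, 5/21, 5/14, 11/21, 23/42, 25/42, 17/21, 37/42, 37/42, 1]
j=0: u_0=7/360 ∈ [0, 1/42) → index 1
j=1: u_1=37/360 ∈ [2/21, 5/21) → index 3
j=2: u_2=67/360 ∈ [2/21, 5/21) → index 3
j=3: u_3=97/360 ∈ [5/21, 5/14) → index 4
j=4: u_4=127/360 ∈ [5/21, 5/14) → index 4
j=5: u_5=157/360 ∈ [5/14, 11/21) → index 5
j=6: u_6=187/360 ∈ [5/14, 11/21) → index 5
j=7: u_7=217/360 ∈ [25/42, 17/21) → index 8
j=8: u_8=247/360 ∈ [25/42, 17/21) → index 8
j=9: u_9=277/360 ∈ [25/42, 17/21) → index 8
j=10: u_10=307/360 ∈ [17/21, 37/42) → index 9
j=11: u_11=337/360 ∈ [37/42, 1) → index 11

1 3 3 4 4 5 5 8 8 8 9 11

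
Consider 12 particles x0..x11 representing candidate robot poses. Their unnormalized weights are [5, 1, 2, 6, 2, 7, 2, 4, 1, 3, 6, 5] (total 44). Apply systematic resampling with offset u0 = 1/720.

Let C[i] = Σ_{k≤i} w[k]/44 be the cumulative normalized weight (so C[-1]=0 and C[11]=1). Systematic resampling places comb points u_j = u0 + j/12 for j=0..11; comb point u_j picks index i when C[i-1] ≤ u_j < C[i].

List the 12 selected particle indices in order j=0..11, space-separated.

0 0 2 3 4 5 5 7 8 10 10 11

C = [5/44, 3/22, 2/11, 7/22, 4/11, 23/44, 25/44, 29/44, 15/22, 3/4, 39/44, 1]
j=0: u_0=1/720 ∈ [0, 5/44) → index 0
j=1: u_1=61/720 ∈ [0, 5/44) → index 0
j=2: u_2=121/720 ∈ [3/22, 2/11) → index 2
j=3: u_3=181/720 ∈ [2/11, 7/22) → index 3
j=4: u_4=241/720 ∈ [7/22, 4/11) → index 4
j=5: u_5=301/720 ∈ [4/11, 23/44) → index 5
j=6: u_6=361/720 ∈ [4/11, 23/44) → index 5
j=7: u_7=421/720 ∈ [25/44, 29/44) → index 7
j=8: u_8=481/720 ∈ [29/44, 15/22) → index 8
j=9: u_9=541/720 ∈ [3/4, 39/44) → index 10
j=10: u_10=601/720 ∈ [3/4, 39/44) → index 10
j=11: u_11=661/720 ∈ [39/44, 1) → index 11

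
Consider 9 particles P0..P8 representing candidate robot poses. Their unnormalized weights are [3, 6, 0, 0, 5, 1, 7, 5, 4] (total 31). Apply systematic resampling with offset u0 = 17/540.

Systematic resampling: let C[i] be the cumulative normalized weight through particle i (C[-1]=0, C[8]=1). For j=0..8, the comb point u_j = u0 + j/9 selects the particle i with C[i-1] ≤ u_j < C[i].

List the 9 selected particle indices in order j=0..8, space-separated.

0 1 1 4 5 6 6 7 8

C = [3/31, 9/31, 9/31, 9/31, 14/31, 15/31, 22/31, 27/31, 1]
j=0: u_0=17/540 ∈ [0, 3/31) → index 0
j=1: u_1=77/540 ∈ [3/31, 9/31) → index 1
j=2: u_2=137/540 ∈ [3/31, 9/31) → index 1
j=3: u_3=197/540 ∈ [9/31, 14/31) → index 4
j=4: u_4=257/540 ∈ [14/31, 15/31) → index 5
j=5: u_5=317/540 ∈ [15/31, 22/31) → index 6
j=6: u_6=377/540 ∈ [15/31, 22/31) → index 6
j=7: u_7=437/540 ∈ [22/31, 27/31) → index 7
j=8: u_8=497/540 ∈ [27/31, 1) → index 8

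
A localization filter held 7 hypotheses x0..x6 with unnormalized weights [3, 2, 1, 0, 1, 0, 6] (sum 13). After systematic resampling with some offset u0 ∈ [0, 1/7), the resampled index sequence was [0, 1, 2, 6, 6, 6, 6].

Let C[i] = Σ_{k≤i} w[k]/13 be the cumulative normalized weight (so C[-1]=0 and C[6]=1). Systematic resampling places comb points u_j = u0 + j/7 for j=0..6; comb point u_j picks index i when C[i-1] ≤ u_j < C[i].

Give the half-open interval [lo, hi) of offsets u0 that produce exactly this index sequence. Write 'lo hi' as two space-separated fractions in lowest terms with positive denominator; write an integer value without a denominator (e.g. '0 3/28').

10/91 1/7

C = [3/13, 5/13, 6/13, 6/13, 7/13, 7/13, 1]
j=0 picked index 0: u0 ∈ [0, 3/13)
j=1 picked index 1: u0 ∈ [8/91, 22/91)
j=2 picked index 2: u0 ∈ [9/91, 16/91)
j=3 picked index 6: u0 ∈ [10/91, 4/7)
j=4 picked index 6: u0 ∈ [-3/91, 3/7)
j=5 picked index 6: u0 ∈ [-16/91, 2/7)
j=6 picked index 6: u0 ∈ [-29/91, 1/7)
intersection: [10/91, 1/7)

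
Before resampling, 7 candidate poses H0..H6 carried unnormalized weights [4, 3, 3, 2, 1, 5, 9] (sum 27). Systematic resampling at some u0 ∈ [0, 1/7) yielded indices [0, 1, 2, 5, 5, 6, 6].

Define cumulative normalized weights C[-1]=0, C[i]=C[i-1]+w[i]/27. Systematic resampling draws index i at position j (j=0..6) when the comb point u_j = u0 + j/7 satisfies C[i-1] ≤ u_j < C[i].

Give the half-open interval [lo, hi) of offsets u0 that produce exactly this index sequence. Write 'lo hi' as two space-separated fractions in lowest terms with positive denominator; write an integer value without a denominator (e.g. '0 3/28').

10/189 16/189

C = [4/27, 7/27, 10/27, 4/9, 13/27, 2/3, 1]
j=0 picked index 0: u0 ∈ [0, 4/27)
j=1 picked index 1: u0 ∈ [1/189, 22/189)
j=2 picked index 2: u0 ∈ [-5/189, 16/189)
j=3 picked index 5: u0 ∈ [10/189, 5/21)
j=4 picked index 5: u0 ∈ [-17/189, 2/21)
j=5 picked index 6: u0 ∈ [-1/21, 2/7)
j=6 picked index 6: u0 ∈ [-4/21, 1/7)
intersection: [10/189, 16/189)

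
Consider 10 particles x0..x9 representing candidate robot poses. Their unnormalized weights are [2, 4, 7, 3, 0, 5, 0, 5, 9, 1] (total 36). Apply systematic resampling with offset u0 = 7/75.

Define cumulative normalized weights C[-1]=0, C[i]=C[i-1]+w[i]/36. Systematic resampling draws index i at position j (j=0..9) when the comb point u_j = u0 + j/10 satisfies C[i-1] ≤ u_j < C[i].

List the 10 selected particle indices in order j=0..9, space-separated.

1 2 2 3 5 7 7 8 8 9

C = [1/18, 1/6, 13/36, 4/9, 4/9, 7/12, 7/12, 13/18, 35/36, 1]
j=0: u_0=7/75 ∈ [1/18, 1/6) → index 1
j=1: u_1=29/150 ∈ [1/6, 13/36) → index 2
j=2: u_2=22/75 ∈ [1/6, 13/36) → index 2
j=3: u_3=59/150 ∈ [13/36, 4/9) → index 3
j=4: u_4=37/75 ∈ [4/9, 7/12) → index 5
j=5: u_5=89/150 ∈ [7/12, 13/18) → index 7
j=6: u_6=52/75 ∈ [7/12, 13/18) → index 7
j=7: u_7=119/150 ∈ [13/18, 35/36) → index 8
j=8: u_8=67/75 ∈ [13/18, 35/36) → index 8
j=9: u_9=149/150 ∈ [35/36, 1) → index 9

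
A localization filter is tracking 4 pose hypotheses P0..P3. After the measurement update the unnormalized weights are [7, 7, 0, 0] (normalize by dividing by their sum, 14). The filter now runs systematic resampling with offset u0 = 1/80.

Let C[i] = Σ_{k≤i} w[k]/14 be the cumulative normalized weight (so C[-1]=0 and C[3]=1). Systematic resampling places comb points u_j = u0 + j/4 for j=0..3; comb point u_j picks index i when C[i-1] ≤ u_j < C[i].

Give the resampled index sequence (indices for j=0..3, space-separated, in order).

C = [1/2, 1, 1, 1]
j=0: u_0=1/80 ∈ [0, 1/2) → index 0
j=1: u_1=21/80 ∈ [0, 1/2) → index 0
j=2: u_2=41/80 ∈ [1/2, 1) → index 1
j=3: u_3=61/80 ∈ [1/2, 1) → index 1

0 0 1 1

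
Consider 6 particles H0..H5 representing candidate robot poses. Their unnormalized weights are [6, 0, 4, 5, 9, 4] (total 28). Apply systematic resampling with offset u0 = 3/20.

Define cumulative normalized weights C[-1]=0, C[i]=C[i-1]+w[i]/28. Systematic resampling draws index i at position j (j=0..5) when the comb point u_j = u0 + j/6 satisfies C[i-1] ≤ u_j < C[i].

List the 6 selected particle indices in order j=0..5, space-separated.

C = [3/14, 3/14, 5/14, 15/28, 6/7, 1]
j=0: u_0=3/20 ∈ [0, 3/14) → index 0
j=1: u_1=19/60 ∈ [3/14, 5/14) → index 2
j=2: u_2=29/60 ∈ [5/14, 15/28) → index 3
j=3: u_3=13/20 ∈ [15/28, 6/7) → index 4
j=4: u_4=49/60 ∈ [15/28, 6/7) → index 4
j=5: u_5=59/60 ∈ [6/7, 1) → index 5

0 2 3 4 4 5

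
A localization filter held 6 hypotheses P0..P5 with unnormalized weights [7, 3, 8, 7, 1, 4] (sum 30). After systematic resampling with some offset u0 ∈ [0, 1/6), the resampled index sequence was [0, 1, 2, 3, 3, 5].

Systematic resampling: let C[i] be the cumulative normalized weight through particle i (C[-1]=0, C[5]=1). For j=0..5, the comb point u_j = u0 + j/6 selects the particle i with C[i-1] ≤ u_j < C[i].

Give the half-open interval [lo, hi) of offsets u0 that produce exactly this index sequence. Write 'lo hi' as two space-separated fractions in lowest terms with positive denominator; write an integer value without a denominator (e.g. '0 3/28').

C = [7/30, 1/3, 3/5, 5/6, 13/15, 1]
j=0 picked index 0: u0 ∈ [0, 7/30)
j=1 picked index 1: u0 ∈ [1/15, 1/6)
j=2 picked index 2: u0 ∈ [0, 4/15)
j=3 picked index 3: u0 ∈ [1/10, 1/3)
j=4 picked index 3: u0 ∈ [-1/15, 1/6)
j=5 picked index 5: u0 ∈ [1/30, 1/6)
intersection: [1/10, 1/6)

1/10 1/6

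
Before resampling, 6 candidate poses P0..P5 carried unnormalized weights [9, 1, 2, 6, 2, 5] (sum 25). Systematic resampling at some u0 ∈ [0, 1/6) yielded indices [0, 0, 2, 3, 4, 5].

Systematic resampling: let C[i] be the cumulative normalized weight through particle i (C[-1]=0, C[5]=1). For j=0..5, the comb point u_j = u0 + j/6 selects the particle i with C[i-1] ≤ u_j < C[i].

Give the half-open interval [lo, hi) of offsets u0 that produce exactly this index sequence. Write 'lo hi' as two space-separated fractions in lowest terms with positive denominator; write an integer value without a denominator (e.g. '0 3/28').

C = [9/25, 2/5, 12/25, 18/25, 4/5, 1]
j=0 picked index 0: u0 ∈ [0, 9/25)
j=1 picked index 0: u0 ∈ [-1/6, 29/150)
j=2 picked index 2: u0 ∈ [1/15, 11/75)
j=3 picked index 3: u0 ∈ [-1/50, 11/50)
j=4 picked index 4: u0 ∈ [4/75, 2/15)
j=5 picked index 5: u0 ∈ [-1/30, 1/6)
intersection: [1/15, 2/15)

1/15 2/15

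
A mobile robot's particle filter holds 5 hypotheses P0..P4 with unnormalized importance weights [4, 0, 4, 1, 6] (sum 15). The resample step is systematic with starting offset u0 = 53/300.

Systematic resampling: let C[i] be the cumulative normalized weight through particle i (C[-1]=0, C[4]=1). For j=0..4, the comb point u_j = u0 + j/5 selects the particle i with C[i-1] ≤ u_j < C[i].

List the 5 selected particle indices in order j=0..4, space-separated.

C = [4/15, 4/15, 8/15, 3/5, 1]
j=0: u_0=53/300 ∈ [0, 4/15) → index 0
j=1: u_1=113/300 ∈ [4/15, 8/15) → index 2
j=2: u_2=173/300 ∈ [8/15, 3/5) → index 3
j=3: u_3=233/300 ∈ [3/5, 1) → index 4
j=4: u_4=293/300 ∈ [3/5, 1) → index 4

0 2 3 4 4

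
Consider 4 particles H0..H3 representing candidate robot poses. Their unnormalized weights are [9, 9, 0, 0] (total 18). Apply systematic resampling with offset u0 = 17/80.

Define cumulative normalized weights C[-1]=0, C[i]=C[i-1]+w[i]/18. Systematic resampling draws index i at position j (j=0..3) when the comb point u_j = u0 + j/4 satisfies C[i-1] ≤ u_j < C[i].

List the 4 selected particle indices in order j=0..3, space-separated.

0 0 1 1

C = [1/2, 1, 1, 1]
j=0: u_0=17/80 ∈ [0, 1/2) → index 0
j=1: u_1=37/80 ∈ [0, 1/2) → index 0
j=2: u_2=57/80 ∈ [1/2, 1) → index 1
j=3: u_3=77/80 ∈ [1/2, 1) → index 1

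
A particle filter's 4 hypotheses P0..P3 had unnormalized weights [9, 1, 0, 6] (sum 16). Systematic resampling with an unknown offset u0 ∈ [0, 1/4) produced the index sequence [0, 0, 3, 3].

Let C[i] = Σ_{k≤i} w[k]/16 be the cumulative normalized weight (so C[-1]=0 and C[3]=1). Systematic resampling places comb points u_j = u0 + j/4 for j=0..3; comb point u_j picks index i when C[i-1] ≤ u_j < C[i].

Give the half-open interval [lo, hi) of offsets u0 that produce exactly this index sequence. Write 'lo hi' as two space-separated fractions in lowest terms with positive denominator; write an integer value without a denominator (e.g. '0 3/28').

1/8 1/4

C = [9/16, 5/8, 5/8, 1]
j=0 picked index 0: u0 ∈ [0, 9/16)
j=1 picked index 0: u0 ∈ [-1/4, 5/16)
j=2 picked index 3: u0 ∈ [1/8, 1/2)
j=3 picked index 3: u0 ∈ [-1/8, 1/4)
intersection: [1/8, 1/4)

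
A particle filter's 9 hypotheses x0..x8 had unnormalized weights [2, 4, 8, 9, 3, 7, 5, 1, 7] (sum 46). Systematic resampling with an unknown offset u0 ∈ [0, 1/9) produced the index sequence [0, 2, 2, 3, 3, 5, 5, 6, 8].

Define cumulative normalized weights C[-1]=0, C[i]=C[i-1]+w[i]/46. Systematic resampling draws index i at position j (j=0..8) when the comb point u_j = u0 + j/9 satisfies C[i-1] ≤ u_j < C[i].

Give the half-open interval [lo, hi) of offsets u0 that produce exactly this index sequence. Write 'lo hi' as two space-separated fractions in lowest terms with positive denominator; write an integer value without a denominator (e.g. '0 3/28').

C = [1/23, 3/23, 7/23, 1/2, 13/23, 33/46, 19/23, 39/46, 1]
j=0 picked index 0: u0 ∈ [0, 1/23)
j=1 picked index 2: u0 ∈ [4/207, 40/207)
j=2 picked index 2: u0 ∈ [-19/207, 17/207)
j=3 picked index 3: u0 ∈ [-2/69, 1/6)
j=4 picked index 3: u0 ∈ [-29/207, 1/18)
j=5 picked index 5: u0 ∈ [2/207, 67/414)
j=6 picked index 5: u0 ∈ [-7/69, 7/138)
j=7 picked index 6: u0 ∈ [-25/414, 10/207)
j=8 picked index 8: u0 ∈ [-17/414, 1/9)
intersection: [4/207, 1/23)

4/207 1/23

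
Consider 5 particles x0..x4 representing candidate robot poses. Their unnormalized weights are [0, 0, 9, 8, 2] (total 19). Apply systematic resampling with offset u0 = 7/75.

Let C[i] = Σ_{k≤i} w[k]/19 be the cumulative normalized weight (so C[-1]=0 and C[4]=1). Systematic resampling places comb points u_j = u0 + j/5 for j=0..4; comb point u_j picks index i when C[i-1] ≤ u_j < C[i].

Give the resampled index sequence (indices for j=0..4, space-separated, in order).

C = [0, 0, 9/19, 17/19, 1]
j=0: u_0=7/75 ∈ [0, 9/19) → index 2
j=1: u_1=22/75 ∈ [0, 9/19) → index 2
j=2: u_2=37/75 ∈ [9/19, 17/19) → index 3
j=3: u_3=52/75 ∈ [9/19, 17/19) → index 3
j=4: u_4=67/75 ∈ [9/19, 17/19) → index 3

2 2 3 3 3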